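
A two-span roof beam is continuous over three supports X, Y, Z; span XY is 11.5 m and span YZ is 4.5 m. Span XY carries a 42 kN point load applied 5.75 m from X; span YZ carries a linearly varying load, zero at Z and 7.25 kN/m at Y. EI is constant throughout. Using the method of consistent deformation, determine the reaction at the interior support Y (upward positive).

Insert a hinge at Y; M_Y is the redundant, and each span becomes simply supported.
Discontinuity in slope at Y on the released structure — sum the simple-span end rotations:
  span XY: point load 42 at a = 5.75: Pab(L + a)/(6LEI) = 347.2/EI
  span YZ: triangular load, peak 7.25: w₀L³/(45EI) = 14.68/EI
  relative rotation θ_0 = (347.2 + 14.68)/EI = 361.8/EI
A unit hogging moment at Y produces rotation L₁/(3EI) + L₂/(3EI) = 5.333/EI.
Compatibility: M_Y·(L₁+L₂)/(3EI) = θ_0, giving M_Y = 67.84 kN·m (hogging).
Span XY, ΣM about X with M_Y applied at Y: R_Y^{XY}·11.5 = 241.5 + 67.84, so R_Y^{XY} = 26.9 kN and R_X = 42 − 26.9 = 15.1 kN.
Span YZ, ΣM about Z: R_Y^{YZ}·4.5 = 48.94 + 67.84, so R_Y^{YZ} = 25.95 kN and R_Z = 16.31 − 25.95 = -9.639 kN.
R_Y = 26.9 + 25.95 = 52.85 kN.

R_Y = 52.85 kN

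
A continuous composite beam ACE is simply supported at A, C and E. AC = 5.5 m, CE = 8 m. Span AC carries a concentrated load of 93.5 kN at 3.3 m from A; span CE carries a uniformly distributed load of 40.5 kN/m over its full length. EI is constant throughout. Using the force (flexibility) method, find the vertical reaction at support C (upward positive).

Take M_C as the redundant. Released structure: two simple spans AC and CE with a hinge at C.
Rotations at C on the released spans (each span's end-slope, ×1/EI):
  span AC: point load 93.5 at a = 3.3: Pab(L + a)/(6LEI) = 181/EI
  span CE: UDL 40.5: wL³/(24EI) = 864/EI
  relative rotation θ_0 = (181 + 864)/EI = 1045/EI
A unit hogging moment at C produces rotation L₁/(3EI) + L₂/(3EI) = 4.5/EI.
Compatibility: M_C·(L₁+L₂)/(3EI) = θ_0, giving M_C = 232.2 kN·m (hogging).
Span AC, ΣM about A with M_C applied at C: R_C^{AC}·5.5 = 308.6 + 232.2, so R_C^{AC} = 98.32 kN and R_A = 93.5 − 98.32 = -4.823 kN.
Span CE, ΣM about E: R_C^{CE}·8 = 1296 + 232.2, so R_C^{CE} = 191 kN and R_E = 324 − 191 = 133 kN.
R_C = 98.32 + 191 = 289.4 kN.

R_C = 289.4 kN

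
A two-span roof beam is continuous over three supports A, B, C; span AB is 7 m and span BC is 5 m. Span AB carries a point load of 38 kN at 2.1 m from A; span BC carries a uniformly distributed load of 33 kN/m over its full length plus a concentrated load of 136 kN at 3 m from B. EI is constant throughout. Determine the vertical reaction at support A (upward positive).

R_A = 10.64 kN

Release continuity at B by inserting a hinge; the redundant is the internal moment M_B. The primary structure is two simply-supported spans AB and BC.
Rotations at B on the released spans (each span's end-slope, ×1/EI):
  span AB: point load 38 at a = 2.1: Pab(L + a)/(6LEI) = 84.72/EI
  span BC: UDL 33: wL³/(24EI) = 171.9/EI
  span BC: point load 136 at a = 3: Pab(L + b)/(6LEI) = 190.4/EI
  relative rotation θ_0 = (84.72 + 362.3)/EI = 447/EI
A unit hogging moment at B produces rotation L₁/(3EI) + L₂/(3EI) = 4/EI.
Compatibility: M_B·(L₁+L₂)/(3EI) = θ_0, giving M_B = 111.7 kN·m (hogging).
Span AB, ΣM about A with M_B applied at B: R_B^{AB}·7 = 79.8 + 111.7, so R_B^{AB} = 27.36 kN and R_A = 38 − 27.36 = 10.64 kN.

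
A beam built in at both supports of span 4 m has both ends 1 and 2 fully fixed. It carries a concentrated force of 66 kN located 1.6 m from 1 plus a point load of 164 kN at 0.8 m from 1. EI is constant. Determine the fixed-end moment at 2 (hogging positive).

M_2 = 46.34 kN·m

Take the two fixed-end moments M_1, M_2 as redundants; the released structure is the simple span 12.
End rotations of the released simple span under the applied load (×1/EI):
  at 1: point load 66 at a = 1.6: Pab(L + b)/(6LEI) = 67.58/EI
  at 2: point load 66 at a = 1.6: Pab(L + a)/(6LEI) = 59.14/EI
  at 1: point load 164 at a = 0.8: Pab(L + b)/(6LEI) = 126/EI
  at 2: point load 164 at a = 0.8: Pab(L + a)/(6LEI) = 83.97/EI
  θ_10 = 193.5/EI,  θ_20 = 143.1/EI
Flexibility coefficients: a unit moment at one end gives L/(3EI) there and L/(6EI) at the far end, so f₁₁ = f₂₂ = 1.333/EI and f₁₂ = f₂₁ = 0.6667/EI.
Compatibility — zero rotation at each built-in end:
  1.333 M_1 + 0.6667 M_2 = 193.5
  0.6667 M_1 + 1.333 M_2 = 143.1
Solving the pair gives M_1 = 122 kN·m and M_2 = 46.34 kN·m (hogging).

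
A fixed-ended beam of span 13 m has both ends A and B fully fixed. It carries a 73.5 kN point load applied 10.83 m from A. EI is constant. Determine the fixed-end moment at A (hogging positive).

M_A = 22.18 kN·m

Take the two fixed-end moments M_A, M_B as redundants; the released structure is the simple span AB.
On the primary (simply-supported) span, the end slopes from the loading are:
  at A: point load 73.5 at a = 10.83: Pab(L + b)/(6LEI) = 335.9/EI
  at B: point load 73.5 at a = 10.83: Pab(L + a)/(6LEI) = 527.7/EI
  θ_A0 = 335.9/EI,  θ_B0 = 527.7/EI
Flexibility coefficients: a unit moment at one end gives L/(3EI) there and L/(6EI) at the far end, so f₁₁ = f₂₂ = 4.333/EI and f₁₂ = f₂₁ = 2.167/EI.
Compatibility — zero rotation at each built-in end:
  4.333 M_A + 2.167 M_B = 335.9
  2.167 M_A + 4.333 M_B = 527.7
Solving the pair gives M_A = 22.18 kN·m and M_B = 110.7 kN·m (hogging).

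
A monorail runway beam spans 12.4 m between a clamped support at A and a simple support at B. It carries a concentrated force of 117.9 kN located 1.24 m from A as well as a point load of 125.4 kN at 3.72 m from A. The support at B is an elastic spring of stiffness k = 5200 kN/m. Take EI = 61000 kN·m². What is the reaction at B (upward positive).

R_B = 16.64 kN

Take the reaction at B as the redundant and release it; the primary structure is a cantilever fixed at A.
Downward deflection at the released point B due to the loads:
  point load 117.9 at a = 1.24: Pa²(3L − a)/(6EI) = 1086/EI
  point load 125.4 at a = 3.72: Pa²(3L − a)/(6EI) = 9683/EI
  δ_0 = 10770/EI
Tip deflection under a unit load at B: L³/(3EI) = 635.5/EI.
With EI = 61000 kN·m²: δ_0 = 0.17655 m and δ_{BB} = 0.010419 m/kN.
Compatibility — the spring shortens by R_B/k under the reaction it provides: δ_0 − R_B·δ_{BB} = R_B/k. With 1/k = 0.000192 m/kN, R_B = δ_0 / (δ_{BB} + 1/k) = 0.17655 / (0.010419 + 0.000192) = 16.64 kN.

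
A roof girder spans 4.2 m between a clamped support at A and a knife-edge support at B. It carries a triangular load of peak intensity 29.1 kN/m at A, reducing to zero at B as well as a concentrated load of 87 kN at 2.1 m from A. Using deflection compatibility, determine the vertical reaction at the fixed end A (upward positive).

Release the roller at B. Primary structure: cantilever fixed at A.
Primary-structure tip deflection at B by superposition:
  triangular load, peak 29.1 at the fixed end: w₀L⁴/(30EI) = 301.8/EI
  point load 87 at a = 2.1: Pa²(3L − a)/(6EI) = 671.4/EI
  δ_0 = 973.3/EI
Tip deflection under a unit load at B: L³/(3EI) = 24.7/EI.
The prop prevents deflection at B: R_B = δ_0/δ_{BB} = 973.3/24.7 = 39.41 kN.
Vertical equilibrium: R_A = ΣP − R_B = 148.1 − 39.41 = 108.7 kN.

R_A = 108.7 kN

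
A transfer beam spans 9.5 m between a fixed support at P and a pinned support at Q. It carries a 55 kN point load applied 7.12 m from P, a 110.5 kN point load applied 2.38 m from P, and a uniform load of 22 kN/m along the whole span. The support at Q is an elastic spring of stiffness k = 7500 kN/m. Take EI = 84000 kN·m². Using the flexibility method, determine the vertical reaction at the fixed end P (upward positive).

R_P = 256.5 kN

Release the roller at Q. Primary structure: cantilever fixed at P.
Downward deflection at the released point Q due to the loads:
  point load 55 at a = 7.12: Pa²(3L − a)/(6EI) = 9935/EI
  point load 110.5 at a = 2.38: Pa²(3L − a)/(6EI) = 2725/EI
  UDL 22: wL⁴/(8EI) = 22399/EI
  δ_0 = 35059/EI
Flexibility coefficient — unit upward force at Q: δ_{QQ} = L³/(3EI) = 285.8/EI.
With EI = 84000 kN·m²: δ_0 = 0.41737 m and δ_{QQ} = 0.003402 m/kN.
Compatibility — the spring shortens by R_Q/k under the reaction it provides: δ_0 − R_Q·δ_{QQ} = R_Q/k. With 1/k = 0.000133 m/kN, R_Q = δ_0 / (δ_{QQ} + 1/k) = 0.41737 / (0.003402 + 0.000133) = 118 kN.
Vertical equilibrium: R_P = ΣP − R_Q = 374.5 − 118 = 256.5 kN.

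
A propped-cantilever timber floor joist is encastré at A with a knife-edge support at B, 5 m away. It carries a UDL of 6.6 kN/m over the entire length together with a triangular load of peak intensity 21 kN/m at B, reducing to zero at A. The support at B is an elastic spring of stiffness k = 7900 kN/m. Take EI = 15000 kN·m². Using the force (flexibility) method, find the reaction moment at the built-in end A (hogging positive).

Take the reaction at B as the redundant and release it; the primary structure is a cantilever fixed at A.
Primary-structure tip deflection at B by superposition:
  UDL 6.6: wL⁴/(8EI) = 515.6/EI
  triangular load, peak 21 at the free end: 11w₀L⁴/(120EI) = 1203/EI
  δ_0 = 1719/EI
Flexibility coefficient — unit upward force at B: δ_{BB} = L³/(3EI) = 41.67/EI.
With EI = 15000 kN·m²: δ_0 = 0.11458 m and δ_{BB} = 0.002778 m/kN.
Compatibility — the spring shortens by R_B/k under the reaction it provides: δ_0 − R_B·δ_{BB} = R_B/k. With 1/k = 0.000127 m/kN, R_B = δ_0 / (δ_{BB} + 1/k) = 0.11458 / (0.002778 + 0.000127) = 39.45 kN.
Moment equilibrium about A: M_A = Σ(load moments about A) − R_B·L = 257.5 − 39.45×5 = 60.24 kN·m.

M_A = 60.24 kN·m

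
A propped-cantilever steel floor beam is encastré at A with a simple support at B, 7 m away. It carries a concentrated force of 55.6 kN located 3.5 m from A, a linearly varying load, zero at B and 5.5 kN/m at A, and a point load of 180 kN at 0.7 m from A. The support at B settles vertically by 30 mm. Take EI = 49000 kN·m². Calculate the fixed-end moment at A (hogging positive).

M_A = 288.7 kN·m

Choose R_B as the redundant. The primary structure is the cantilever fixed at A.
Free-end deflection of the primary structure under the applied loading (downward +):
  point load 55.6 at a = 3.5: Pa²(3L − a)/(6EI) = 1987/EI
  triangular load, peak 5.5 at the fixed end: w₀L⁴/(30EI) = 440.2/EI
  point load 180 at a = 0.7: Pa²(3L − a)/(6EI) = 298.4/EI
  δ_0 = 2725/EI
Tip deflection under a unit load at B: L³/(3EI) = 114.3/EI.
With EI = 49000 kN·m²: δ_0 = 0.055615 m and δ_{BB} = 0.002333 m/kN.
Compatibility — the beam at B must follow the support down by 0.03 m: δ_0 − R_B·δ_{BB} = 0.03, so R_B = (0.055615 − 0.03)/0.002333 = 10.98 kN.
Moment equilibrium about A: M_A = Σ(load moments about A) − R_B·L = 365.5 − 10.98×7 = 288.7 kN·m.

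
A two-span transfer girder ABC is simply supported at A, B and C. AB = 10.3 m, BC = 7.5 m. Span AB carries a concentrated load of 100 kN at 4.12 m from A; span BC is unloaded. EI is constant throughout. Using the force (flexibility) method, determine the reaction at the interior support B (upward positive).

R_B = 63.07 kN

Insert a hinge at B; M_B is the redundant, and each span becomes simply supported.
Discontinuity in slope at B on the released structure — sum the simple-span end rotations:
  span AB: point load 100 at a = 4.12: Pab(L + a)/(6LEI) = 594.1/EI
  relative rotation θ_0 = (594.1 + 0)/EI = 594.1/EI
A unit hogging moment at B produces rotation L₁/(3EI) + L₂/(3EI) = 5.933/EI.
Compatibility: M_B·(L₁+L₂)/(3EI) = θ_0, giving M_B = 100.1 kN·m (hogging).
Span AB, ΣM about A with M_B applied at B: R_B^{AB}·10.3 = 412 + 100.1, so R_B^{AB} = 49.72 kN and R_A = 100 − 49.72 = 50.28 kN.
Span BC, ΣM about C: R_B^{BC}·7.5 = 0 + 100.1, so R_B^{BC} = 13.35 kN and R_C = 0 − 13.35 = -13.35 kN.
R_B = 49.72 + 13.35 = 63.07 kN.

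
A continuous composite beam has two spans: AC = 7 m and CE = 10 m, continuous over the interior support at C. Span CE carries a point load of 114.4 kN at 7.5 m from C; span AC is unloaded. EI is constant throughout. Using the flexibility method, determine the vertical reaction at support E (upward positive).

Take M_C as the redundant. Released structure: two simple spans AC and CE with a hinge at C.
End slopes at the hinge C, treating each span as simply supported:
  span CE: point load 114.4 at a = 7.5: Pab(L + b)/(6LEI) = 446.9/EI
  relative rotation θ_0 = (0 + 446.9)/EI = 446.9/EI
A unit hogging moment at C produces rotation L₁/(3EI) + L₂/(3EI) = 5.667/EI.
Compatibility: M_C·(L₁+L₂)/(3EI) = θ_0, giving M_C = 78.86 kN·m (hogging).
Span CE, ΣM about E: R_C^{CE}·10 = 286 + 78.86, so R_C^{CE} = 36.49 kN and R_E = 114.4 − 36.49 = 77.91 kN.

R_E = 77.91 kN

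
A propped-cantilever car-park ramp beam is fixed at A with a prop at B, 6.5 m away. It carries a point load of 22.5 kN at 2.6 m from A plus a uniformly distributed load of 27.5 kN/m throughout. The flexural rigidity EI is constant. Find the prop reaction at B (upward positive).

R_B = 71.71 kN

Choose R_B as the redundant. The primary structure is the cantilever fixed at A.
Deflection at B on the released cantilever, summing each load's contribution:
  point load 22.5 at a = 2.6: Pa²(3L − a)/(6EI) = 428.4/EI
  UDL 27.5: wL⁴/(8EI) = 6136/EI
  δ_0 = 6565/EI
Flexibility coefficient — unit upward force at B: δ_{BB} = L³/(3EI) = 91.54/EI.
The prop prevents deflection at B: R_B = δ_0/δ_{BB} = 6565/91.54 = 71.71 kN.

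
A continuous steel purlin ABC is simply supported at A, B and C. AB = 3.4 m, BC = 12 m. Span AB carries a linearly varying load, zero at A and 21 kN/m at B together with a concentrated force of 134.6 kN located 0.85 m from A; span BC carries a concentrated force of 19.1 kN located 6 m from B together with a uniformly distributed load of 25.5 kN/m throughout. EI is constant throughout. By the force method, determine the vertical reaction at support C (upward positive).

R_C = 128.7 kN

Take M_B as the redundant. Released structure: two simple spans AB and BC with a hinge at B.
Rotations at B on the released spans (each span's end-slope, ×1/EI):
  span AB: triangular load, peak 21: w₀L³/(45EI) = 18.34/EI
  span AB: point load 134.6 at a = 0.85: Pab(L + a)/(6LEI) = 60.78/EI
  span BC: point load 19.1 at a = 6: Pab(L + b)/(6LEI) = 171.9/EI
  span BC: UDL 25.5: wL³/(24EI) = 1836/EI
  relative rotation θ_0 = (79.12 + 2008)/EI = 2087/EI
A unit hogging moment at B produces rotation L₁/(3EI) + L₂/(3EI) = 5.133/EI.
Compatibility: M_B·(L₁+L₂)/(3EI) = θ_0, giving M_B = 406.6 kN·m (hogging).
Span BC, ΣM about C: R_B^{BC}·12 = 1951 + 406.6, so R_B^{BC} = 196.4 kN and R_C = 325.1 − 196.4 = 128.7 kN.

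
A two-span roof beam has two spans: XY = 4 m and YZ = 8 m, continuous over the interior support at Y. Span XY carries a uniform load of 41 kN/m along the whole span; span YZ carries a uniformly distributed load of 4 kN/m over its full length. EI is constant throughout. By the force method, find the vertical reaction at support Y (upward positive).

R_Y = 116.2 kN

Release continuity at Y by inserting a hinge; the redundant is the internal moment M_Y. The primary structure is two simply-supported spans XY and YZ.
End slopes at the hinge Y, treating each span as simply supported:
  span XY: UDL 41: wL³/(24EI) = 109.3/EI
  span YZ: UDL 4: wL³/(24EI) = 85.33/EI
  relative rotation θ_0 = (109.3 + 85.33)/EI = 194.7/EI
A unit hogging moment at Y produces rotation L₁/(3EI) + L₂/(3EI) = 4/EI.
Compatibility: M_Y·(L₁+L₂)/(3EI) = θ_0, giving M_Y = 48.67 kN·m (hogging).
Span XY, ΣM about X with M_Y applied at Y: R_Y^{XY}·4 = 328 + 48.67, so R_Y^{XY} = 94.17 kN and R_X = 164 − 94.17 = 69.83 kN.
Span YZ, ΣM about Z: R_Y^{YZ}·8 = 128 + 48.67, so R_Y^{YZ} = 22.08 kN and R_Z = 32 − 22.08 = 9.917 kN.
R_Y = 94.17 + 22.08 = 116.2 kN.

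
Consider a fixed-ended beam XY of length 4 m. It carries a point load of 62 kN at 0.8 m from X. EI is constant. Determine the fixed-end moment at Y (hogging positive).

Release both end moments; the primary structure is a simply-supported span XY with redundants M_X and M_Y.
On the primary (simply-supported) span, the end slopes from the loading are:
  at X: point load 62 at a = 0.8: Pab(L + b)/(6LEI) = 47.62/EI
  at Y: point load 62 at a = 0.8: Pab(L + a)/(6LEI) = 31.74/EI
  θ_X0 = 47.62/EI,  θ_Y0 = 31.74/EI
Flexibility coefficients: a unit moment at one end gives L/(3EI) there and L/(6EI) at the far end, so f₁₁ = f₂₂ = 1.333/EI and f₁₂ = f₂₁ = 0.6667/EI.
Compatibility — zero rotation at each built-in end:
  1.333 M_X + 0.6667 M_Y = 47.62
  0.6667 M_X + 1.333 M_Y = 31.74
Solving the pair gives M_X = 31.74 kN·m and M_Y = 7.936 kN·m (hogging).

M_Y = 7.936 kN·m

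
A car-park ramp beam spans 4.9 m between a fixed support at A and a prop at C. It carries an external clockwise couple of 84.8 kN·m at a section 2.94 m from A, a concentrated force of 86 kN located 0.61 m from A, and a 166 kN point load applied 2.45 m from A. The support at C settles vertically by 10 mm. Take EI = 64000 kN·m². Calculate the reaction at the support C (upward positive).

Take the reaction at C as the redundant and release it; the primary structure is a cantilever fixed at A.
Deflection at C on the released cantilever, summing each load's contribution:
  clockwise couple 84.8 at a = 2.94: M₀a(2L − a)/(2EI) = 855.1/EI
  point load 86 at a = 0.61: Pa²(3L − a)/(6EI) = 75.15/EI
  point load 166 at a = 2.45: Pa²(3L − a)/(6EI) = 2034/EI
  δ_0 = 2965/EI
Tip deflection under a unit load at C: L³/(3EI) = 39.22/EI.
With EI = 64000 kN·m²: δ_0 = 0.046322 m and δ_{CC} = 0.000613 m/kN.
Compatibility — the beam at C must follow the support down by 0.01 m: δ_0 − R_C·δ_{CC} = 0.01, so R_C = (0.046322 − 0.01)/0.000613 = 59.28 kN.

R_C = 59.28 kN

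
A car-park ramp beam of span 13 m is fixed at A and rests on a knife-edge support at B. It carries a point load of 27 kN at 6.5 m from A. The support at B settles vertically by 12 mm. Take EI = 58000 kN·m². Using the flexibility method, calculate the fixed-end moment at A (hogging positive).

M_A = 78.17 kN·m

Release the roller at B. Primary structure: cantilever fixed at A.
Deflection at B on the released cantilever, summing each load's contribution:
  point load 27 at a = 6.5: Pa²(3L − a)/(6EI) = 6179/EI
Tip deflection under a unit load at B: L³/(3EI) = 732.3/EI.
With EI = 58000 kN·m²: δ_0 = 0.10654 m and δ_{BB} = 0.012626 m/kN.
Compatibility — the beam at B must follow the support down by 0.012 m: δ_0 − R_B·δ_{BB} = 0.012, so R_B = (0.10654 − 0.012)/0.012626 = 7.487 kN.
Moment equilibrium about A: M_A = Σ(load moments about A) − R_B·L = 175.5 − 7.487×13 = 78.17 kN·m.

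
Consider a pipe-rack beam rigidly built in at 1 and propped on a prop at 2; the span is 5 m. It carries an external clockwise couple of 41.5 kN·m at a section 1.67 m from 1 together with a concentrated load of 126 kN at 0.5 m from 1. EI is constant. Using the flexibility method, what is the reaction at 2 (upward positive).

R_2 = 8.755 kN

Choose R_2 as the redundant. The primary structure is the cantilever fixed at 1.
Primary-structure tip deflection at 2 by superposition:
  clockwise couple 41.5 at a = 1.67: M₀a(2L − a)/(2EI) = 288.7/EI
  point load 126 at a = 0.5: Pa²(3L − a)/(6EI) = 76.12/EI
  δ_0 = 364.8/EI
Flexibility coefficient — unit upward force at 2: δ_{22} = L³/(3EI) = 41.67/EI.
Compatibility at 2: δ_0 − R_2·δ_{22} = 0, so R_2 = 364.8/41.67 = 8.755 kN.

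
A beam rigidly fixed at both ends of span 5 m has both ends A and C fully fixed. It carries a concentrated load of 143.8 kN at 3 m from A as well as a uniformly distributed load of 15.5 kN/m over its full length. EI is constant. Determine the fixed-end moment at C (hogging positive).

M_C = 135.8 kN·m

Release both end moments; the primary structure is a simply-supported span AC with redundants M_A and M_C.
End rotations of the released simple span under the applied load (×1/EI):
  at A: point load 143.8 at a = 3: Pab(L + b)/(6LEI) = 201.3/EI
  at C: point load 143.8 at a = 3: Pab(L + a)/(6LEI) = 230.1/EI
  at A: UDL 15.5: wL³/(24EI) = 80.73/EI
  at C: UDL 15.5: wL³/(24EI) = 80.73/EI
  θ_A0 = 282/EI,  θ_C0 = 310.8/EI
Flexibility coefficients: a unit moment at one end gives L/(3EI) there and L/(6EI) at the far end, so f₁₁ = f₂₂ = 1.667/EI and f₁₂ = f₂₁ = 0.8333/EI.
Compatibility — zero rotation at each built-in end:
  1.667 M_A + 0.8333 M_C = 282
  0.8333 M_A + 1.667 M_C = 310.8
Solving the pair gives M_A = 101.3 kN·m and M_C = 135.8 kN·m (hogging).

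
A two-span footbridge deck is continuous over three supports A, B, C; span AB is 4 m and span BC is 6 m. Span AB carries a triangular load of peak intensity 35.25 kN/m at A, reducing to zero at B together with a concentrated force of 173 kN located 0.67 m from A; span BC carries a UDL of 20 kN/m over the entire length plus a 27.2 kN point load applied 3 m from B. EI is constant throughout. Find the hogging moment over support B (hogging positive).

M_B = 108.1 kN·m

Take M_B as the redundant. Released structure: two simple spans AB and BC with a hinge at B.
Discontinuity in slope at B on the released structure — sum the simple-span end rotations:
  span AB: triangular load, peak 35.25: 7w₀L³/(360EI) = 43.87/EI
  span AB: point load 173 at a = 0.67: Pab(L + a)/(6LEI) = 75.11/EI
  span BC: UDL 20: wL³/(24EI) = 180/EI
  span BC: point load 27.2 at a = 3: Pab(L + b)/(6LEI) = 61.2/EI
  relative rotation θ_0 = (119 + 241.2)/EI = 360.2/EI
A unit hogging moment at B produces rotation L₁/(3EI) + L₂/(3EI) = 3.333/EI.
Compatibility: M_B·(L₁+L₂)/(3EI) = θ_0, giving M_B = 108.1 kN·m (hogging).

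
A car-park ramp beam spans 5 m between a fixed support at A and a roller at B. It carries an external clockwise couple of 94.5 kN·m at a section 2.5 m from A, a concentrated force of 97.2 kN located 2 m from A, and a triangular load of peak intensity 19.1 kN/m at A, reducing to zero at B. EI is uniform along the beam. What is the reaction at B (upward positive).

Release the roller at B. Primary structure: cantilever fixed at A.
Free-end deflection of the primary structure under the applied loading (downward +):
  clockwise couple 94.5 at a = 2.5: M₀a(2L − a)/(2EI) = 885.9/EI
  point load 97.2 at a = 2: Pa²(3L − a)/(6EI) = 842.4/EI
  triangular load, peak 19.1 at the fixed end: w₀L⁴/(30EI) = 397.9/EI
  δ_0 = 2126/EI
Flexibility coefficient — unit upward force at B: δ_{BB} = L³/(3EI) = 41.67/EI.
The prop prevents deflection at B: R_B = δ_0/δ_{BB} = 2126/41.67 = 51.03 kN.

R_B = 51.03 kN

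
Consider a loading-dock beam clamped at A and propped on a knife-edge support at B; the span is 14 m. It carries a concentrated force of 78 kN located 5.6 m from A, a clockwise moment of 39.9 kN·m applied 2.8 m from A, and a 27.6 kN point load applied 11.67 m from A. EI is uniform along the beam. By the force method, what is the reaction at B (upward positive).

R_B = 38.54 kN

Choose R_B as the redundant. The primary structure is the cantilever fixed at A.
Deflection at B on the released cantilever, summing each load's contribution:
  point load 78 at a = 5.6: Pa²(3L − a)/(6EI) = 14840/EI
  clockwise couple 39.9 at a = 2.8: M₀a(2L − a)/(2EI) = 1408/EI
  point load 27.6 at a = 11.67: Pa²(3L − a)/(6EI) = 19001/EI
  δ_0 = 35248/EI
Tip deflection under a unit load at B: L³/(3EI) = 914.7/EI.
Compatibility at B: δ_0 − R_B·δ_{BB} = 0, so R_B = 35248/914.7 = 38.54 kN.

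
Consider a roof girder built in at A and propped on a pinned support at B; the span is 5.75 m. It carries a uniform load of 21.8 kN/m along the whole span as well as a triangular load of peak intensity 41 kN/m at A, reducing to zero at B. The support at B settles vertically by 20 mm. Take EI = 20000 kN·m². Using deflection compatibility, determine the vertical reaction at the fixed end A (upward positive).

R_A = 179 kN

Take the reaction at B as the redundant and release it; the primary structure is a cantilever fixed at A.
Downward deflection at the released point B due to the loads:
  UDL 21.8: wL⁴/(8EI) = 2979/EI
  triangular load, peak 41 at the fixed end: w₀L⁴/(30EI) = 1494/EI
  δ_0 = 4473/EI
Flexibility coefficient — unit upward force at B: δ_{BB} = L³/(3EI) = 63.37/EI.
With EI = 20000 kN·m²: δ_0 = 0.22364 m and δ_{BB} = 0.003168 m/kN.
Compatibility — the beam at B must follow the support down by 0.02 m: δ_0 − R_B·δ_{BB} = 0.02, so R_B = (0.22364 − 0.02)/0.003168 = 64.27 kN.
Vertical equilibrium: R_A = ΣP − R_B = 243.2 − 64.27 = 179 kN.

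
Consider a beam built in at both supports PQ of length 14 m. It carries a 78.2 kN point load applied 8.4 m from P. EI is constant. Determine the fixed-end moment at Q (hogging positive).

M_Q = 157.7 kN·m

Release both end moments; the primary structure is a simply-supported span PQ with redundants M_P and M_Q.
On the primary (simply-supported) span, the end slopes from the loading are:
  at P: point load 78.2 at a = 8.4: Pab(L + b)/(6LEI) = 858.3/EI
  at Q: point load 78.2 at a = 8.4: Pab(L + a)/(6LEI) = 980.9/EI
  θ_P0 = 858.3/EI,  θ_Q0 = 980.9/EI
Flexibility coefficients: a unit moment at one end gives L/(3EI) there and L/(6EI) at the far end, so f₁₁ = f₂₂ = 4.667/EI and f₁₂ = f₂₁ = 2.333/EI.
Compatibility — zero rotation at each built-in end:
  4.667 M_P + 2.333 M_Q = 858.3
  2.333 M_P + 4.667 M_Q = 980.9
Solving the pair gives M_P = 105.1 kN·m and M_Q = 157.7 kN·m (hogging).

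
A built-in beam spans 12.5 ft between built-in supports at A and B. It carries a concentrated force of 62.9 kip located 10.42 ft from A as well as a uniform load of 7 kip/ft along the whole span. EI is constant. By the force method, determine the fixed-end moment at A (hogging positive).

Take the two fixed-end moments M_A, M_B as redundants; the released structure is the simple span AB.
Simple-span end rotations at A and B under the given loads:
  at A: point load 62.9 at a = 10.42: Pab(L + b)/(6LEI) = 265/EI
  at B: point load 62.9 at a = 10.42: Pab(L + a)/(6LEI) = 416.6/EI
  at A: UDL 7: wL³/(24EI) = 569.7/EI
  at B: UDL 7: wL³/(24EI) = 569.7/EI
  θ_A0 = 834.7/EI,  θ_B0 = 986.3/EI
Flexibility coefficients: a unit moment at one end gives L/(3EI) there and L/(6EI) at the far end, so f₁₁ = f₂₂ = 4.167/EI and f₁₂ = f₂₁ = 2.083/EI.
Compatibility — zero rotation at each built-in end:
  4.167 M_A + 2.083 M_B = 834.7
  2.083 M_A + 4.167 M_B = 986.3
Solving the pair gives M_A = 109.3 kip·ft and M_B = 182.1 kip·ft (hogging).

M_A = 109.3 kip·ft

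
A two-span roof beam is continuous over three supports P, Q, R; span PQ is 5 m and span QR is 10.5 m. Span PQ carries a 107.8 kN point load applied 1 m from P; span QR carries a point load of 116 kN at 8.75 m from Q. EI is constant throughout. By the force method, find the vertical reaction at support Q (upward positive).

Take M_Q as the redundant. Released structure: two simple spans PQ and QR with a hinge at Q.
Discontinuity in slope at Q on the released structure — sum the simple-span end rotations:
  span PQ: point load 107.8 at a = 1: Pab(L + a)/(6LEI) = 86.24/EI
  span QR: point load 116 at a = 8.75: Pab(L + b)/(6LEI) = 345.4/EI
  relative rotation θ_0 = (86.24 + 345.4)/EI = 431.6/EI
A unit hogging moment at Q produces rotation L₁/(3EI) + L₂/(3EI) = 5.167/EI.
Compatibility: M_Q·(L₁+L₂)/(3EI) = θ_0, giving M_Q = 83.54 kN·m (hogging).
Span PQ, ΣM about P with M_Q applied at Q: R_Q^{PQ}·5 = 107.8 + 83.54, so R_Q^{PQ} = 38.27 kN and R_P = 107.8 − 38.27 = 69.53 kN.
Span QR, ΣM about R: R_Q^{QR}·10.5 = 203 + 83.54, so R_Q^{QR} = 27.29 kN and R_R = 116 − 27.29 = 88.71 kN.
R_Q = 38.27 + 27.29 = 65.56 kN.

R_Q = 65.56 kN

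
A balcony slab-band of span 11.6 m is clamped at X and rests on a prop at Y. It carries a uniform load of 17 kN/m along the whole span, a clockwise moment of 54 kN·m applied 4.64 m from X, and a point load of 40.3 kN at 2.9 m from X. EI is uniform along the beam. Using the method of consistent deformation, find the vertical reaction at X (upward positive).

Choose R_Y as the redundant. The primary structure is the cantilever fixed at X.
Deflection at Y on the released cantilever, summing each load's contribution:
  UDL 17: wL⁴/(8EI) = 38476/EI
  clockwise couple 54 at a = 4.64: M₀a(2L − a)/(2EI) = 2325/EI
  point load 40.3 at a = 2.9: Pa²(3L − a)/(6EI) = 1802/EI
  δ_0 = 42603/EI
Tip deflection under a unit load at Y: L³/(3EI) = 520.3/EI.
The prop prevents deflection at Y: R_Y = δ_0/δ_{YY} = 42603/520.3 = 81.88 kN.
Vertical equilibrium: R_X = ΣP − R_Y = 237.5 − 81.88 = 155.6 kN.

R_X = 155.6 kN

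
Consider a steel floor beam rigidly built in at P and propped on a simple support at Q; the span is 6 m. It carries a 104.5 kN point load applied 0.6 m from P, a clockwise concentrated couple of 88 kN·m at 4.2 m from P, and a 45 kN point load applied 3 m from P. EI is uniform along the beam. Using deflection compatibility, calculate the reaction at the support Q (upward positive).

R_Q = 35.6 kN

Take the reaction at Q as the redundant and release it; the primary structure is a cantilever fixed at P.
Free-end deflection of the primary structure under the applied loading (downward +):
  point load 104.5 at a = 0.6: Pa²(3L − a)/(6EI) = 109.1/EI
  clockwise couple 88 at a = 4.2: M₀a(2L − a)/(2EI) = 1441/EI
  point load 45 at a = 3: Pa²(3L − a)/(6EI) = 1012/EI
  δ_0 = 2563/EI
Flexibility coefficient — unit upward force at Q: δ_{QQ} = L³/(3EI) = 72/EI.
The prop prevents deflection at Q: R_Q = δ_0/δ_{QQ} = 2563/72 = 35.6 kN.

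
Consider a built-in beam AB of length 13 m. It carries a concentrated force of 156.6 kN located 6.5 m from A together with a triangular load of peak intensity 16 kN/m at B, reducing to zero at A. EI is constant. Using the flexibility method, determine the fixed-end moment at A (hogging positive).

Release both end moments; the primary structure is a simply-supported span AB with redundants M_A and M_B.
Simple-span end rotations at A and B under the given loads:
  at A: point load 156.6 at a = 6.5: Pab(L + b)/(6LEI) = 1654/EI
  at B: point load 156.6 at a = 6.5: Pab(L + a)/(6LEI) = 1654/EI
  at A: triangular load, peak 16: 7w₀L³/(360EI) = 683.5/EI
  at B: triangular load, peak 16: w₀L³/(45EI) = 781.2/EI
  θ_A0 = 2338/EI,  θ_B0 = 2435/EI
Flexibility coefficients: a unit moment at one end gives L/(3EI) there and L/(6EI) at the far end, so f₁₁ = f₂₂ = 4.333/EI and f₁₂ = f₂₁ = 2.167/EI.
Compatibility — zero rotation at each built-in end:
  4.333 M_A + 2.167 M_B = 2338
  2.167 M_A + 4.333 M_B = 2435
Solving the pair gives M_A = 344.6 kN·m and M_B = 389.7 kN·m (hogging).

M_A = 344.6 kN·m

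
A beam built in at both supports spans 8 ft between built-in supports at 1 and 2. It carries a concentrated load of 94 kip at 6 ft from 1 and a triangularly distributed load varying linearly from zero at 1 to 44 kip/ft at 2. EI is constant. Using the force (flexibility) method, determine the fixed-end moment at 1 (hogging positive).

Take the two fixed-end moments M_1, M_2 as redundants; the released structure is the simple span 12.
End rotations of the released simple span under the applied load (×1/EI):
  at 1: point load 94 at a = 6: Pab(L + b)/(6LEI) = 235/EI
  at 2: point load 94 at a = 6: Pab(L + a)/(6LEI) = 329/EI
  at 1: triangular load, peak 44: 7w₀L³/(360EI) = 438/EI
  at 2: triangular load, peak 44: w₀L³/(45EI) = 500.6/EI
  θ_10 = 673/EI,  θ_20 = 829.6/EI
Flexibility coefficients: a unit moment at one end gives L/(3EI) there and L/(6EI) at the far end, so f₁₁ = f₂₂ = 2.667/EI and f₁₂ = f₂₁ = 1.333/EI.
Compatibility — zero rotation at each built-in end:
  2.667 M_1 + 1.333 M_2 = 673
  1.333 M_1 + 2.667 M_2 = 829.6
Solving the pair gives M_1 = 129.1 kip·ft and M_2 = 246.6 kip·ft (hogging).

M_1 = 129.1 kip·ft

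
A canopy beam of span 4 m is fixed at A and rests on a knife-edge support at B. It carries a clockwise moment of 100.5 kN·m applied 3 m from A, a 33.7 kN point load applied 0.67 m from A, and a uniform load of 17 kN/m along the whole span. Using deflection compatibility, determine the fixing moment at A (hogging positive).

Remove the prop at B; the released (primary) structure is a cantilever built in at A.
Deflection at B on the released cantilever, summing each load's contribution:
  clockwise couple 100.5 at a = 3: M₀a(2L − a)/(2EI) = 753.8/EI
  point load 33.7 at a = 0.67: Pa²(3L − a)/(6EI) = 28.57/EI
  UDL 17: wL⁴/(8EI) = 544/EI
  δ_0 = 1326/EI
Flexibility coefficient — unit upward force at B: δ_{BB} = L³/(3EI) = 21.33/EI.
The prop prevents deflection at B: R_B = δ_0/δ_{BB} = 1326/21.33 = 62.17 kN.
Moment equilibrium about A: M_A = Σ(load moments about A) − R_B·L = 259.1 − 62.17×4 = 10.39 kN·m.

M_A = 10.39 kN·m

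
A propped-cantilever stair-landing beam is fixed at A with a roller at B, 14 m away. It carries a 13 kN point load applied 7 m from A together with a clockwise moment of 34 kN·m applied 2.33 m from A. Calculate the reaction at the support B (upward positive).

Remove the prop at B; the released (primary) structure is a cantilever built in at A.
Free-end deflection of the primary structure under the applied loading (downward +):
  point load 13 at a = 7: Pa²(3L − a)/(6EI) = 3716/EI
  clockwise couple 34 at a = 2.33: M₀a(2L − a)/(2EI) = 1017/EI
  δ_0 = 4733/EI
Tip deflection under a unit load at B: L³/(3EI) = 914.7/EI.
Compatibility at B: δ_0 − R_B·δ_{BB} = 0, so R_B = 4733/914.7 = 5.174 kN.

R_B = 5.174 kN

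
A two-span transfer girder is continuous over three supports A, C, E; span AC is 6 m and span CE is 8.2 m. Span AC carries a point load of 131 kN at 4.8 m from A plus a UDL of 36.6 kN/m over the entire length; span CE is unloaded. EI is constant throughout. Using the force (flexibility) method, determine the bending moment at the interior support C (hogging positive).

Release continuity at C by inserting a hinge; the redundant is the internal moment M_C. The primary structure is two simply-supported spans AC and CE.
End slopes at the hinge C, treating each span as simply supported:
  span AC: point load 131 at a = 4.8: Pab(L + a)/(6LEI) = 226.4/EI
  span AC: UDL 36.6: wL³/(24EI) = 329.4/EI
  relative rotation θ_0 = (555.8 + 0)/EI = 555.8/EI
A unit hogging moment at C produces rotation L₁/(3EI) + L₂/(3EI) = 4.733/EI.
Compatibility: M_C·(L₁+L₂)/(3EI) = θ_0, giving M_C = 117.4 kN·m (hogging).

M_C = 117.4 kN·m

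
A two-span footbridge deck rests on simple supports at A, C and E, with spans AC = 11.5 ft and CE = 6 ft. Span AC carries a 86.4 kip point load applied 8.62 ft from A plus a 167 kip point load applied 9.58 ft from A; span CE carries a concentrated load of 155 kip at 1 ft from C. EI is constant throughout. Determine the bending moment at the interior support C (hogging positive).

M_C = 308.7 kip·ft

Insert a hinge at C; M_C is the redundant, and each span becomes simply supported.
End slopes at the hinge C, treating each span as simply supported:
  span AC: point load 86.4 at a = 8.62: Pab(L + a)/(6LEI) = 625.4/EI
  span AC: point load 167 at a = 9.58: Pab(L + a)/(6LEI) = 938.4/EI
  span CE: point load 155 at a = 1: Pab(L + b)/(6LEI) = 236.8/EI
  relative rotation θ_0 = (1564 + 236.8)/EI = 1801/EI
A unit hogging moment at C produces rotation L₁/(3EI) + L₂/(3EI) = 5.833/EI.
Slope continuity at C: θ_0 = M_C·5.833/EI, so M_C = 1801/5.833 = 308.7 kip·ft (hogging).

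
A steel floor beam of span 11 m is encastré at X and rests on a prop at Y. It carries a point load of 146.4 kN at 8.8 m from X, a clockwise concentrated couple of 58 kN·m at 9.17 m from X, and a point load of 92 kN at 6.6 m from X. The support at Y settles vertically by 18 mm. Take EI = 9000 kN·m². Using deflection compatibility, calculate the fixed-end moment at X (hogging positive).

Remove the prop at Y; the released (primary) structure is a cantilever built in at X.
Primary-structure tip deflection at Y by superposition:
  point load 146.4 at a = 8.8: Pa²(3L − a)/(6EI) = 45727/EI
  clockwise couple 58 at a = 9.17: M₀a(2L − a)/(2EI) = 3412/EI
  point load 92 at a = 6.6: Pa²(3L − a)/(6EI) = 17633/EI
  δ_0 = 66772/EI
Tip deflection under a unit load at Y: L³/(3EI) = 443.7/EI.
With EI = 9000 kN·m²: δ_0 = 7.4191 m and δ_{YY} = 0.049296 m/kN.
Compatibility — the beam at Y must follow the support down by 0.018 m: δ_0 − R_Y·δ_{YY} = 0.018, so R_Y = (7.4191 − 0.018)/0.049296 = 150.1 kN.
Moment equilibrium about X: M_X = Σ(load moments about X) − R_Y·L = 1954 − 150.1×11 = 302 kN·m.

M_X = 302 kN·m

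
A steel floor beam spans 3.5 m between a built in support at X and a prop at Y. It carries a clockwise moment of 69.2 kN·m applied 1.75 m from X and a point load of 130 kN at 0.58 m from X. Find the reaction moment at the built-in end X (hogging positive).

M_X = 49.04 kN·m

Release the roller at Y. Primary structure: cantilever fixed at X.
Free-end deflection of the primary structure under the applied loading (downward +):
  clockwise couple 69.2 at a = 1.75: M₀a(2L − a)/(2EI) = 317.9/EI
  point load 130 at a = 0.58: Pa²(3L − a)/(6EI) = 72.3/EI
  δ_0 = 390.2/EI
Flexibility coefficient — unit upward force at Y: δ_{YY} = L³/(3EI) = 14.29/EI.
The prop prevents deflection at Y: R_Y = δ_0/δ_{YY} = 390.2/14.29 = 27.3 kN.
Moment equilibrium about X: M_X = Σ(load moments about X) − R_Y·L = 144.6 − 27.3×3.5 = 49.04 kN·m.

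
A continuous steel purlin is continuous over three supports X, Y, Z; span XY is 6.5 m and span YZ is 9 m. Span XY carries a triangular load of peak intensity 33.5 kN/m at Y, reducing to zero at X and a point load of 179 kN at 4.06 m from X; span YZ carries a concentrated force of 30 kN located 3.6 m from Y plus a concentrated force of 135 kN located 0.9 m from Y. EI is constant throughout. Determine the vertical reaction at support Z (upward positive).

R_Z = 0.7312 kN

Release continuity at Y by inserting a hinge; the redundant is the internal moment M_Y. The primary structure is two simply-supported spans XY and YZ.
Rotations at Y on the released spans (each span's end-slope, ×1/EI):
  span XY: triangular load, peak 33.5: w₀L³/(45EI) = 204.4/EI
  span XY: point load 179 at a = 4.06: Pab(L + a)/(6LEI) = 480.1/EI
  span YZ: point load 30 at a = 3.6: Pab(L + b)/(6LEI) = 155.5/EI
  span YZ: point load 135 at a = 0.9: Pab(L + b)/(6LEI) = 311.6/EI
  relative rotation θ_0 = (684.6 + 467.2)/EI = 1152/EI
A unit hogging moment at Y produces rotation L₁/(3EI) + L₂/(3EI) = 5.167/EI.
Compatibility: M_Y·(L₁+L₂)/(3EI) = θ_0, giving M_Y = 222.9 kN·m (hogging).
Span YZ, ΣM about Z: R_Y^{YZ}·9 = 1256 + 222.9, so R_Y^{YZ} = 164.3 kN and R_Z = 165 − 164.3 = 0.7312 kN.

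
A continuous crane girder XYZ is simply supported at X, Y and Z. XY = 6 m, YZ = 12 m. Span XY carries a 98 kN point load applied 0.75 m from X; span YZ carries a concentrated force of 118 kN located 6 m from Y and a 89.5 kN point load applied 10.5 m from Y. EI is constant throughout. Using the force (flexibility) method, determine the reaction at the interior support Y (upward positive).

Insert a hinge at Y; M_Y is the redundant, and each span becomes simply supported.
End slopes at the hinge Y, treating each span as simply supported:
  span XY: point load 98 at a = 0.75: Pab(L + a)/(6LEI) = 72.35/EI
  span YZ: point load 118 at a = 6: Pab(L + b)/(6LEI) = 1062/EI
  span YZ: point load 89.5 at a = 10.5: Pab(L + b)/(6LEI) = 264.3/EI
  relative rotation θ_0 = (72.35 + 1326)/EI = 1399/EI
A unit hogging moment at Y produces rotation L₁/(3EI) + L₂/(3EI) = 6/EI.
Slope continuity at Y: θ_0 = M_Y·6/EI, so M_Y = 1399/6 = 233.1 kN·m (hogging).
Span XY, ΣM about X with M_Y applied at Y: R_Y^{XY}·6 = 73.5 + 233.1, so R_Y^{XY} = 51.1 kN and R_X = 98 − 51.1 = 46.9 kN.
Span YZ, ΣM about Z: R_Y^{YZ}·12 = 842.2 + 233.1, so R_Y^{YZ} = 89.61 kN and R_Z = 207.5 − 89.61 = 117.9 kN.
R_Y = 51.1 + 89.61 = 140.7 kN.

R_Y = 140.7 kN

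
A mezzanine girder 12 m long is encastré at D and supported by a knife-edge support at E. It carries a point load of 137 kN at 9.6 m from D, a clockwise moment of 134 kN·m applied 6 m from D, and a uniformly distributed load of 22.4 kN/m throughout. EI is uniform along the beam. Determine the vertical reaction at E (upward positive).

Release the roller at E. Primary structure: cantilever fixed at D.
Primary-structure tip deflection at E by superposition:
  point load 137 at a = 9.6: Pa²(3L − a)/(6EI) = 55554/EI
  clockwise couple 134 at a = 6: M₀a(2L − a)/(2EI) = 7236/EI
  UDL 22.4: wL⁴/(8EI) = 58061/EI
  δ_0 = 120851/EI
Flexibility coefficient — unit upward force at E: δ_{EE} = L³/(3EI) = 576/EI.
Compatibility at E: δ_0 − R_E·δ_{EE} = 0, so R_E = 120851/576 = 209.8 kN.

R_E = 209.8 kN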